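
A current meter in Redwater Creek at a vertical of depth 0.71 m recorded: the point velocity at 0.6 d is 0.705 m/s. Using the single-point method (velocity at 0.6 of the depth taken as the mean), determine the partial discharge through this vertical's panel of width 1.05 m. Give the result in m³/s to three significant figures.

0.526 m³/s

v̄ = v₀.₆ = 0.705 m/s
q = v̄ × d × w = 0.7050 × 0.71 × 1.05 = 0.5256 m³/s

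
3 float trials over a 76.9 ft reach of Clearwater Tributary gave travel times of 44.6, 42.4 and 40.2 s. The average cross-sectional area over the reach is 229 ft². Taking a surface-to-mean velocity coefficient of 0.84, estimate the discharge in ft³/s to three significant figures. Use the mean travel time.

349 ft³/s

t̄ = (44.6 + 42.4 + 40.2) / 3 = 42.4 s
v_surface = L / t̄ = 76.9 / 42.4 = 1.814 ft/s
v_mean = 0.84 × 1.814 = 1.523 ft/s
Q = A × v_mean = 229 × 1.523 = 348.9 ft³/s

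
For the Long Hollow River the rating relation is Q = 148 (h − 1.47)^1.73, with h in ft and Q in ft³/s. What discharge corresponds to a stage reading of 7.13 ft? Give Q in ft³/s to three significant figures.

2970 ft³/s

Q = 148 × (7.13 − 1.47)^1.73 = 148 × 5.66^1.73 = 2969 ft³/s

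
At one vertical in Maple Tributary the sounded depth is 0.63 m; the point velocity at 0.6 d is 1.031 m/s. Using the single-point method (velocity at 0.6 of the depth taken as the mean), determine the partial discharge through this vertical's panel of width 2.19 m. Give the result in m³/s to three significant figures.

1.42 m³/s

v̄ = v₀.₆ = 1.031 m/s
q = v̄ × d × w = 1.031 × 0.63 × 2.19 = 1.422 m³/s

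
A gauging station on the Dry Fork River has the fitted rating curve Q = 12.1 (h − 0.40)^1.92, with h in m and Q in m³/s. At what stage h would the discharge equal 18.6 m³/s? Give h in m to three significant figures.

h − h₀ = (Q/C)^(1/b) = (18.6/12.1)^(1/1.92) = 1.251 m
h = 0.40 + 1.251 = 1.651 m

1.65 m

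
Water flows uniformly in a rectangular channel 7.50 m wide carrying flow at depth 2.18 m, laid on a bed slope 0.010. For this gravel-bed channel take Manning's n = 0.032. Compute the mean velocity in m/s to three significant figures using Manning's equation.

3.87 m/s

A = b·y = 7.50 × 2.18 = 16.35 m²
P = b + 2y = 7.50 + 2×2.18 = 11.86 m
R = A/P = 16.35/11.86 = 1.379 m
Q = (1/n)·A·R^(2/3)·S^(1/2) = (1/0.032) × 16.35 × 1.379^(2/3) × 0.010^(1/2) = 63.29 m³/s
V = Q/A = 63.29/16.35 = 3.871 m/s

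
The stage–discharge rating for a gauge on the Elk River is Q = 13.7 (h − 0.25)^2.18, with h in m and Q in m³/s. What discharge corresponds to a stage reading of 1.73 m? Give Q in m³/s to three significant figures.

32.2 m³/s

Q = 13.7 × (1.73 − 0.25)^2.18 = 13.7 × 1.48^2.18 = 32.20 m³/s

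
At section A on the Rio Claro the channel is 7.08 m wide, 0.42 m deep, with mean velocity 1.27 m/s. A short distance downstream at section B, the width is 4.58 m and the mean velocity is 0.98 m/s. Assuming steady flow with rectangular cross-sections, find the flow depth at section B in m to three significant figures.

0.841 m

Q = A₁V₁ = (7.08×0.42) × 1.27 = 3.776 m³/s
d₂ = Q/(b₂ V₂) = 3.776/(4.58×0.98) = 0.8414 m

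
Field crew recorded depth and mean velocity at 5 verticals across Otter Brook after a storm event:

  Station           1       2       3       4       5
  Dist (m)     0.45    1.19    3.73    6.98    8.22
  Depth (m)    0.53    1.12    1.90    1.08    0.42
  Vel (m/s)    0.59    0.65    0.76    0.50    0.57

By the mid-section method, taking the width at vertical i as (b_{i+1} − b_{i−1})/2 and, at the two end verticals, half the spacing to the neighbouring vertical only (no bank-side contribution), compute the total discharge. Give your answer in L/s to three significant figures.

6850 L/s

w_1 = (1.19 − 0.45)/2 = 0.37 m; q_1 = 0.59 × 0.53 × 0.37 = 0.1157 m³/s
w_2 = (3.73 − 0.45)/2 = 1.64 m; q_2 = 0.65 × 1.12 × 1.64 = 1.194 m³/s
w_3 = (6.98 − 1.19)/2 = 2.895 m; q_3 = 0.76 × 1.90 × 2.895 = 4.180 m³/s
w_4 = (8.22 − 3.73)/2 = 2.245 m; q_4 = 0.50 × 1.08 × 2.245 = 1.212 m³/s
w_5 = (8.22 − 6.98)/2 = 0.62 m; q_5 = 0.57 × 0.42 × 0.62 = 0.1484 m³/s
Q = Σ qᵢ = 6.851 m³/s
= 6.851 × 1000 = 6851 L/s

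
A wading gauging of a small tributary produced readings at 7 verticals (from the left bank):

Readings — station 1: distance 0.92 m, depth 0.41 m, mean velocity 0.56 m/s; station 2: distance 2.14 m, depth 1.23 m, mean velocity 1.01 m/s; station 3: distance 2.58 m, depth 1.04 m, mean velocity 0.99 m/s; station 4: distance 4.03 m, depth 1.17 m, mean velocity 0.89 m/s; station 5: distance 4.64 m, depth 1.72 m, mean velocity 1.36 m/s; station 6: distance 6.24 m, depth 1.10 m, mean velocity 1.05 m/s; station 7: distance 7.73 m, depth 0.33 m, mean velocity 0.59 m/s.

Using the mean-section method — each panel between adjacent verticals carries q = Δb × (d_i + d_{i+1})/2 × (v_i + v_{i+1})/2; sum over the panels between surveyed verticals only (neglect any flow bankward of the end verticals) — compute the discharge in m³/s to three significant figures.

7.37 m³/s

Panel 1-2: Δb = 1.22 m, d̄ = (0.41+1.23)/2 = 0.82, v̄ = (0.56+1.01)/2 = 0.785 → q = 1.22×0.82×0.785 = 0.7853 m³/s
Panel 2-3: Δb = 0.44 m, d̄ = (1.23+1.04)/2 = 1.135, v̄ = (1.01+0.99)/2 = 1 → q = 0.44×1.135×1 = 0.4994 m³/s
Panel 3-4: Δb = 1.45 m, d̄ = (1.04+1.17)/2 = 1.105, v̄ = (0.99+0.89)/2 = 0.94 → q = 1.45×1.105×0.94 = 1.506 m³/s
Panel 4-5: Δb = 0.61 m, d̄ = (1.17+1.72)/2 = 1.445, v̄ = (0.89+1.36)/2 = 1.125 → q = 0.61×1.445×1.125 = 0.9916 m³/s
Panel 5-6: Δb = 1.6 m, d̄ = (1.72+1.10)/2 = 1.41, v̄ = (1.36+1.05)/2 = 1.205 → q = 1.6×1.41×1.205 = 2.718 m³/s
Panel 6-7: Δb = 1.49 m, d̄ = (1.10+0.33)/2 = 0.715, v̄ = (1.05+0.59)/2 = 0.82 → q = 1.49×0.715×0.82 = 0.8736 m³/s
Q = Σ q = 7.375 m³/s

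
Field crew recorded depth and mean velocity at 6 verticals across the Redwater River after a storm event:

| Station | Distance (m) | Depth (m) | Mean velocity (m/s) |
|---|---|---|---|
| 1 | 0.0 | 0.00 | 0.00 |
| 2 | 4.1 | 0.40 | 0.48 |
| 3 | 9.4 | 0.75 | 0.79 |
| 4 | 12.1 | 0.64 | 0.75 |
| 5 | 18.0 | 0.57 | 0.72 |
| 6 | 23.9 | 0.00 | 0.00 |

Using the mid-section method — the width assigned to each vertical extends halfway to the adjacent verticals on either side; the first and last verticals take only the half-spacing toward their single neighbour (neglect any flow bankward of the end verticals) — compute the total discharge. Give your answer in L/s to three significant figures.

w_2 = (9.4 − 0.0)/2 = 4.7 m; q_2 = 0.48 × 0.40 × 4.7 = 0.9024 m³/s
w_3 = (12.1 − 4.1)/2 = 4 m; q_3 = 0.79 × 0.75 × 4 = 2.370 m³/s
w_4 = (18.0 − 9.4)/2 = 4.3 m; q_4 = 0.75 × 0.64 × 4.3 = 2.064 m³/s
w_5 = (23.9 − 12.1)/2 = 5.9 m; q_5 = 0.72 × 0.57 × 5.9 = 2.421 m³/s
Stations 1, 6 contribute zero (depth or velocity is 0).
Q = Σ qᵢ = 7.758 m³/s
= 7.758 × 1000 = 7758 L/s

7760 L/s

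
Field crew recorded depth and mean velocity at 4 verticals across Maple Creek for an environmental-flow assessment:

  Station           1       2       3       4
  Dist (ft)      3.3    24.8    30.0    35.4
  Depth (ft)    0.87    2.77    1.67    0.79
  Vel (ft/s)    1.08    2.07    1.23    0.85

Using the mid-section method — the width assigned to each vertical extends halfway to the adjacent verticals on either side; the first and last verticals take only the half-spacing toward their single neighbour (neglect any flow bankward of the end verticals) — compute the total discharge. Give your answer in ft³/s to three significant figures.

w_1 = (24.8 − 3.3)/2 = 10.75 ft; q_1 = 1.08 × 0.87 × 10.75 = 10.10 ft³/s
w_2 = (30.0 − 3.3)/2 = 13.35 ft; q_2 = 2.07 × 2.77 × 13.35 = 76.55 ft³/s
w_3 = (35.4 − 24.8)/2 = 5.3 ft; q_3 = 1.23 × 1.67 × 5.3 = 10.89 ft³/s
w_4 = (35.4 − 30.0)/2 = 2.7 ft; q_4 = 0.85 × 0.79 × 2.7 = 1.813 ft³/s
Q = Σ qᵢ = 99.35 ft³/s

99.3 ft³/s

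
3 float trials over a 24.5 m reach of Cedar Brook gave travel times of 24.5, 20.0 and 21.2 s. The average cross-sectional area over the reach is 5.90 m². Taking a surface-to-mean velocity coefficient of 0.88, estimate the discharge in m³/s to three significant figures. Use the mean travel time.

t̄ = (24.5 + 20.0 + 21.2) / 3 = 21.9 s
v_surface = L / t̄ = 24.5 / 21.9 = 1.119 m/s
v_mean = 0.88 × 1.119 = 0.9845 m/s
Q = A × v_mean = 5.90 × 0.9845 = 5.808 m³/s

5.81 m³/s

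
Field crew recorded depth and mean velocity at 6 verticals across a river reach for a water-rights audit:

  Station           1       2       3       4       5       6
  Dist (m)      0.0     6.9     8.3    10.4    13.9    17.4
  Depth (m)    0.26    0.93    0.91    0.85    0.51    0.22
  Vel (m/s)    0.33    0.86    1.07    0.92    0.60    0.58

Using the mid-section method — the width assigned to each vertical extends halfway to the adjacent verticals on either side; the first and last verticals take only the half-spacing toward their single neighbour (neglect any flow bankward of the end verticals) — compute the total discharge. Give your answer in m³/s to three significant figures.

w_1 = (6.9 − 0.0)/2 = 3.45 m; q_1 = 0.33 × 0.26 × 3.45 = 0.2960 m³/s
w_2 = (8.3 − 0.0)/2 = 4.15 m; q_2 = 0.86 × 0.93 × 4.15 = 3.319 m³/s
w_3 = (10.4 − 6.9)/2 = 1.75 m; q_3 = 1.07 × 0.91 × 1.75 = 1.704 m³/s
w_4 = (13.9 − 8.3)/2 = 2.8 m; q_4 = 0.92 × 0.85 × 2.8 = 2.190 m³/s
w_5 = (17.4 − 10.4)/2 = 3.5 m; q_5 = 0.60 × 0.51 × 3.5 = 1.071 m³/s
w_6 = (17.4 − 13.9)/2 = 1.75 m; q_6 = 0.58 × 0.22 × 1.75 = 0.2233 m³/s
Q = Σ qᵢ = 8.803 m³/s

8.80 m³/s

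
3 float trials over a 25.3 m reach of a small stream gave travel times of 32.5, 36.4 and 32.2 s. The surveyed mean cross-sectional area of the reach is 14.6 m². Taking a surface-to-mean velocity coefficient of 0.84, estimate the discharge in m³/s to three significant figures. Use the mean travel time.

9.21 m³/s

t̄ = (32.5 + 36.4 + 32.2) / 3 = 33.7 s
v_surface = L / t̄ = 25.3 / 33.7 = 0.7507 m/s
v_mean = 0.84 × 0.7507 = 0.6306 m/s
Q = A × v_mean = 14.6 × 0.6306 = 9.207 m³/s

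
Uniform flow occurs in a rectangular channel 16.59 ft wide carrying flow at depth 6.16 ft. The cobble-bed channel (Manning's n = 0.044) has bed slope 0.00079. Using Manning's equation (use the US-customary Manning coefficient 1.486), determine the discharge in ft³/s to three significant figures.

225 ft³/s

A = b·y = 16.59 × 6.16 = 102.2 ft²
P = b + 2y = 16.59 + 2×6.16 = 28.91 ft
R = A/P = 102.2/28.91 = 3.535 ft
Q = (1.486/n)·A·R^(2/3)·S^(1/2) = (1.486/0.044) × 102.2 × 3.535^(2/3) × 0.00079^(1/2) = 225.1 ft³/s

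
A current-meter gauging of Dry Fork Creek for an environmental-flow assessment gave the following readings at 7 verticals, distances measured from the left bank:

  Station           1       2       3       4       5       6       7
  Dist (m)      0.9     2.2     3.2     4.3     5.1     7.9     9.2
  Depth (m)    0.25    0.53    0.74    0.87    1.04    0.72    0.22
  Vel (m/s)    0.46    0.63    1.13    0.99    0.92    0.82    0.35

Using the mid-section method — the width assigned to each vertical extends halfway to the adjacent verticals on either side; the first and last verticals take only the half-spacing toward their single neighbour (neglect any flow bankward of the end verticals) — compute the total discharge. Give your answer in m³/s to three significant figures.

w_1 = (2.2 − 0.9)/2 = 0.65 m; q_1 = 0.46 × 0.25 × 0.65 = 0.07475 m³/s
w_2 = (3.2 − 0.9)/2 = 1.15 m; q_2 = 0.63 × 0.53 × 1.15 = 0.3840 m³/s
w_3 = (4.3 − 2.2)/2 = 1.05 m; q_3 = 1.13 × 0.74 × 1.05 = 0.8780 m³/s
w_4 = (5.1 − 3.2)/2 = 0.95 m; q_4 = 0.99 × 0.87 × 0.95 = 0.8182 m³/s
w_5 = (7.9 − 4.3)/2 = 1.8 m; q_5 = 0.92 × 1.04 × 1.8 = 1.722 m³/s
w_6 = (9.2 − 5.1)/2 = 2.05 m; q_6 = 0.82 × 0.72 × 2.05 = 1.210 m³/s
w_7 = (9.2 − 7.9)/2 = 0.65 m; q_7 = 0.35 × 0.22 × 0.65 = 0.05005 m³/s
Q = Σ qᵢ = 5.138 m³/s

5.14 m³/s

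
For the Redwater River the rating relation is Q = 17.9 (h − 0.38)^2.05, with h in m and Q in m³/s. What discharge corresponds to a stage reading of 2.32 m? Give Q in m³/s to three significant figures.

69.6 m³/s

Q = 17.9 × (2.32 − 0.38)^2.05 = 17.9 × 1.94^2.05 = 69.64 m³/s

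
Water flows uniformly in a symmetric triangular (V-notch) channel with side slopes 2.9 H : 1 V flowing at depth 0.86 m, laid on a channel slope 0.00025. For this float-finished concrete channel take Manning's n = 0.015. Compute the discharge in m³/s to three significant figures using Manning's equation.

1.24 m³/s

A = z·y² = 2.9×0.86² = 2.145 m²
P = 2y√(1+z²) = 2×0.86×√(1+2.9²) = 5.276 m
R = A/P = 2.145/5.276 = 0.4065 m
Q = (1/n)·A·R^(2/3)·S^(1/2) = (1/0.015) × 2.145 × 0.4065^(2/3) × 0.00025^(1/2) = 1.241 m³/s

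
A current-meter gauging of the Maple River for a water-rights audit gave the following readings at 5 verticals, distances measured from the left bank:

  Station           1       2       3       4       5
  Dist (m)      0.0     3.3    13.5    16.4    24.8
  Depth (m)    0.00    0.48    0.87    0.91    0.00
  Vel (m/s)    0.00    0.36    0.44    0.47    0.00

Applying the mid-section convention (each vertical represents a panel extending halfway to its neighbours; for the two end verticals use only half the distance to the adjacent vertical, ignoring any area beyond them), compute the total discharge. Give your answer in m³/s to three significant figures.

6.09 m³/s

w_2 = (13.5 − 0.0)/2 = 6.75 m; q_2 = 0.36 × 0.48 × 6.75 = 1.166 m³/s
w_3 = (16.4 − 3.3)/2 = 6.55 m; q_3 = 0.44 × 0.87 × 6.55 = 2.507 m³/s
w_4 = (24.8 − 13.5)/2 = 5.65 m; q_4 = 0.47 × 0.91 × 5.65 = 2.417 m³/s
Stations 1, 5 contribute zero (depth or velocity is 0).
Q = Σ qᵢ = 6.090 m³/s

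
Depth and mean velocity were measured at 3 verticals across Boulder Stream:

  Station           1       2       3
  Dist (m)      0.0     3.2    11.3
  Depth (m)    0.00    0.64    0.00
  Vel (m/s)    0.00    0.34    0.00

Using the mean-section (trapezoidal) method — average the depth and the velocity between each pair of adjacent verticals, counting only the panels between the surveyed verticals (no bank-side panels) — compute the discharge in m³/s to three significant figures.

Panel 1-2: Δb = 3.2 m, d̄ = (0.00+0.64)/2 = 0.32, v̄ = (0.00+0.34)/2 = 0.17 → q = 3.2×0.32×0.17 = 0.1741 m³/s
Panel 2-3: Δb = 8.1 m, d̄ = (0.64+0.00)/2 = 0.32, v̄ = (0.34+0.00)/2 = 0.17 → q = 8.1×0.32×0.17 = 0.4406 m³/s
Q = Σ q = 0.6147 m³/s

0.615 m³/s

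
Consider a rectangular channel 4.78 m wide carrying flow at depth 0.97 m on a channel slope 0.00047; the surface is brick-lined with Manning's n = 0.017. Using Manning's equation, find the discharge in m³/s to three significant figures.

4.62 m³/s

A = b·y = 4.78 × 0.97 = 4.637 m²
P = b + 2y = 4.78 + 2×0.97 = 6.720 m
R = A/P = 4.637/6.720 = 0.6900 m
Q = (1/n)·A·R^(2/3)·S^(1/2) = (1/0.017) × 4.637 × 0.6900^(2/3) × 0.00047^(1/2) = 4.617 m³/s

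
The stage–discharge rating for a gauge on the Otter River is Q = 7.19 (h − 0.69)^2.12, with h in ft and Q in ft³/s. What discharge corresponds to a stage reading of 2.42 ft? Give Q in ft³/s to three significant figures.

23.0 ft³/s

Q = 7.19 × (2.42 − 0.69)^2.12 = 7.19 × 1.73^2.12 = 22.98 ft³/s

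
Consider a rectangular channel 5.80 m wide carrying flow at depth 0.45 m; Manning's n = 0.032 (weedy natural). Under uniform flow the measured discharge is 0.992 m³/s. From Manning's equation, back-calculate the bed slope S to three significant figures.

A = b·y = 5.80 × 0.45 = 2.610 m²
P = b + 2y = 5.80 + 2×0.45 = 6.700 m
R = A/P = 2.610/6.700 = 0.3896 m
S = (Q·n / (1·A·R^(2/3)))² = (0.992×0.032 / (1×2.610×0.5334))² = 0.0005199

0.000520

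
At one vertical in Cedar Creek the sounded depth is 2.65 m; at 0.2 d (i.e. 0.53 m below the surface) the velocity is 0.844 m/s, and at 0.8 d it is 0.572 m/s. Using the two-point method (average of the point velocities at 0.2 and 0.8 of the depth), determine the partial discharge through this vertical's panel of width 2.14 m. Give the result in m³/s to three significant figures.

4.02 m³/s

v̄ = (0.844 + 0.572) / 2 = 0.7080 m/s
q = v̄ × d × w = 0.7080 × 2.65 × 2.14 = 4.015 m³/s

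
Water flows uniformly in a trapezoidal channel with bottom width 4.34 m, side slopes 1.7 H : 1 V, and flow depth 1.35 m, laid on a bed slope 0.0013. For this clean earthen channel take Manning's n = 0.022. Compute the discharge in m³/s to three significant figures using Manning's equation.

14.0 m³/s

A = (b + z·y)·y = (4.34 + 1.7×1.35)×1.35 = 8.957 m²
P = b + 2y√(1+z²) = 4.34 + 2×1.35×√(1+1.7²) = 9.665 m
R = A/P = 8.957/9.665 = 0.9267 m
Q = (1/n)·A·R^(2/3)·S^(1/2) = (1/0.022) × 8.957 × 0.9267^(2/3) × 0.0013^(1/2) = 13.95 m³/s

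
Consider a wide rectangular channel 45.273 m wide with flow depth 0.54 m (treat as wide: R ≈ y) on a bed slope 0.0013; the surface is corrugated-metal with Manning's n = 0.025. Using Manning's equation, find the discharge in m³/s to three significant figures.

A = b·y = 45.273 × 0.54 = 24.45 m²
Wide channel: R ≈ y = 0.54 m
Q = (1/n)·A·R^(2/3)·S^(1/2) = (1/0.025) × 24.45 × 0.5400^(2/3) × 0.0013^(1/2) = 23.38 m³/s

23.4 m³/s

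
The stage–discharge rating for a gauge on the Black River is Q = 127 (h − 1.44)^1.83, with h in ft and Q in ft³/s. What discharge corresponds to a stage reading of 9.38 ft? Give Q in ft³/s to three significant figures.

Q = 127 × (9.38 − 1.44)^1.83 = 127 × 7.94^1.83 = 5630 ft³/s

5630 ft³/s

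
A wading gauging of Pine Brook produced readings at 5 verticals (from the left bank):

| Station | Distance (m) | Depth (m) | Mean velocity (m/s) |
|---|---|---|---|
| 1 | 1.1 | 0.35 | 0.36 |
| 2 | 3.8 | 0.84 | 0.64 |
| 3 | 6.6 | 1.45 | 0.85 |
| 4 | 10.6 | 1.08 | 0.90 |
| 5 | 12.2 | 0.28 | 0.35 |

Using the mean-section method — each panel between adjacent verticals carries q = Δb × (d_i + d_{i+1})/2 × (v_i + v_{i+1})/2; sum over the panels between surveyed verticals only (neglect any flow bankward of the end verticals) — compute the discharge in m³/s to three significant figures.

Panel 1-2: Δb = 2.7 m, d̄ = (0.35+0.84)/2 = 0.595, v̄ = (0.36+0.64)/2 = 0.5 → q = 2.7×0.595×0.5 = 0.8033 m³/s
Panel 2-3: Δb = 2.8 m, d̄ = (0.84+1.45)/2 = 1.145, v̄ = (0.64+0.85)/2 = 0.745 → q = 2.8×1.145×0.745 = 2.388 m³/s
Panel 3-4: Δb = 4 m, d̄ = (1.45+1.08)/2 = 1.265, v̄ = (0.85+0.90)/2 = 0.875 → q = 4×1.265×0.875 = 4.428 m³/s
Panel 4-5: Δb = 1.6 m, d̄ = (1.08+0.28)/2 = 0.68, v̄ = (0.90+0.35)/2 = 0.625 → q = 1.6×0.68×0.625 = 0.6800 m³/s
Q = Σ q = 8.299 m³/s

8.30 m³/s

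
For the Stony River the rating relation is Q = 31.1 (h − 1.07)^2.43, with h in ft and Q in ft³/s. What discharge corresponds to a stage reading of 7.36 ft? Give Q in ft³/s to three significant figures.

2710 ft³/s

Q = 31.1 × (7.36 − 1.07)^2.43 = 31.1 × 6.29^2.43 = 2713 ft³/s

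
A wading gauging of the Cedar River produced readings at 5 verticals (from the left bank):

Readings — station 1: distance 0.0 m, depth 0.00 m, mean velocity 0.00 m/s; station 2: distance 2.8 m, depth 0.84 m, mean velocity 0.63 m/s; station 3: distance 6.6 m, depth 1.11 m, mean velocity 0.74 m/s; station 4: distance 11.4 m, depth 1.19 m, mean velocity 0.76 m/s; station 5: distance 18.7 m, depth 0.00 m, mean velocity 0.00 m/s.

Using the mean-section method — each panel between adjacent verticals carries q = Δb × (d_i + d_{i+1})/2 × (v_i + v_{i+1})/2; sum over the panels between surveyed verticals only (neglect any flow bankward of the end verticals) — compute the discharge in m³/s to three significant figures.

8.70 m³/s

Panel 1-2: Δb = 2.8 m, d̄ = (0.00+0.84)/2 = 0.42, v̄ = (0.00+0.63)/2 = 0.315 → q = 2.8×0.42×0.315 = 0.3704 m³/s
Panel 2-3: Δb = 3.8 m, d̄ = (0.84+1.11)/2 = 0.975, v̄ = (0.63+0.74)/2 = 0.685 → q = 3.8×0.975×0.685 = 2.538 m³/s
Panel 3-4: Δb = 4.8 m, d̄ = (1.11+1.19)/2 = 1.15, v̄ = (0.74+0.76)/2 = 0.75 → q = 4.8×1.15×0.75 = 4.140 m³/s
Panel 4-5: Δb = 7.3 m, d̄ = (1.19+0.00)/2 = 0.595, v̄ = (0.76+0.00)/2 = 0.38 → q = 7.3×0.595×0.38 = 1.651 m³/s
Q = Σ q = 8.699 m³/s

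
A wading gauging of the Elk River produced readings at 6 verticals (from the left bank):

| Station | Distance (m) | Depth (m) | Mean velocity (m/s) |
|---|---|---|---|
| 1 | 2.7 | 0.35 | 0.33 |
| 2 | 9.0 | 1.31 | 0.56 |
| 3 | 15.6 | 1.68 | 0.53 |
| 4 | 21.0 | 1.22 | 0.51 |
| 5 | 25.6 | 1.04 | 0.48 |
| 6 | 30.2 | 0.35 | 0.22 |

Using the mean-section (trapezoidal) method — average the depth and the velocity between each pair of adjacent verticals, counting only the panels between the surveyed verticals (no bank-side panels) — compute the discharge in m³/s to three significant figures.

15.5 m³/s

Panel 1-2: Δb = 6.3 m, d̄ = (0.35+1.31)/2 = 0.83, v̄ = (0.33+0.56)/2 = 0.445 → q = 6.3×0.83×0.445 = 2.327 m³/s
Panel 2-3: Δb = 6.6 m, d̄ = (1.31+1.68)/2 = 1.495, v̄ = (0.56+0.53)/2 = 0.545 → q = 6.6×1.495×0.545 = 5.378 m³/s
Panel 3-4: Δb = 5.4 m, d̄ = (1.68+1.22)/2 = 1.45, v̄ = (0.53+0.51)/2 = 0.52 → q = 5.4×1.45×0.52 = 4.072 m³/s
Panel 4-5: Δb = 4.6 m, d̄ = (1.22+1.04)/2 = 1.13, v̄ = (0.51+0.48)/2 = 0.495 → q = 4.6×1.13×0.495 = 2.573 m³/s
Panel 5-6: Δb = 4.6 m, d̄ = (1.04+0.35)/2 = 0.695, v̄ = (0.48+0.22)/2 = 0.35 → q = 4.6×0.695×0.35 = 1.119 m³/s
Q = Σ q = 15.47 m³/s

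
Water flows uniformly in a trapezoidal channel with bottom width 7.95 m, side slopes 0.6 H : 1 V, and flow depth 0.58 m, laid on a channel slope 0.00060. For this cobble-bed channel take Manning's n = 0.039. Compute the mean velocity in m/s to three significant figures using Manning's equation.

0.405 m/s

A = (b + z·y)·y = (7.95 + 0.6×0.58)×0.58 = 4.813 m²
P = b + 2y√(1+z²) = 7.95 + 2×0.58×√(1+0.6²) = 9.303 m
R = A/P = 4.813/9.303 = 0.5174 m
Q = (1/n)·A·R^(2/3)·S^(1/2) = (1/0.039) × 4.813 × 0.5174^(2/3) × 0.00060^(1/2) = 1.948 m³/s
V = Q/A = 1.948/4.813 = 0.4048 m/s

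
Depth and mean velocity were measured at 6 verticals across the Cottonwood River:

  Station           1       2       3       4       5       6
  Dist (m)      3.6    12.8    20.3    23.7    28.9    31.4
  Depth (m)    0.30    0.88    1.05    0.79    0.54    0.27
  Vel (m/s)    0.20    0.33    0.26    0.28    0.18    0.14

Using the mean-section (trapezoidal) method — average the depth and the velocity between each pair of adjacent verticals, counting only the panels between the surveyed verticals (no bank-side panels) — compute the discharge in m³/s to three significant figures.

5.38 m³/s

Panel 1-2: Δb = 9.2 m, d̄ = (0.30+0.88)/2 = 0.59, v̄ = (0.20+0.33)/2 = 0.265 → q = 9.2×0.59×0.265 = 1.438 m³/s
Panel 2-3: Δb = 7.5 m, d̄ = (0.88+1.05)/2 = 0.965, v̄ = (0.33+0.26)/2 = 0.295 → q = 7.5×0.965×0.295 = 2.135 m³/s
Panel 3-4: Δb = 3.4 m, d̄ = (1.05+0.79)/2 = 0.92, v̄ = (0.26+0.28)/2 = 0.27 → q = 3.4×0.92×0.27 = 0.8446 m³/s
Panel 4-5: Δb = 5.2 m, d̄ = (0.79+0.54)/2 = 0.665, v̄ = (0.28+0.18)/2 = 0.23 → q = 5.2×0.665×0.23 = 0.7953 m³/s
Panel 5-6: Δb = 2.5 m, d̄ = (0.54+0.27)/2 = 0.405, v̄ = (0.18+0.14)/2 = 0.16 → q = 2.5×0.405×0.16 = 0.1620 m³/s
Q = Σ q = 5.375 m³/s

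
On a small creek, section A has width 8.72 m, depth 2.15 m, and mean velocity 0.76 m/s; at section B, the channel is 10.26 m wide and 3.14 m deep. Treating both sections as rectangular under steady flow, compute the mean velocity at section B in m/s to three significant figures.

0.442 m/s

Q = A₁V₁ = (8.72×2.15) × 0.76 = 14.25 m³/s
A₂ = 10.26 × 3.14 = 32.22 m²
V₂ = Q/A₂ = 14.25/32.22 = 0.4423 m/s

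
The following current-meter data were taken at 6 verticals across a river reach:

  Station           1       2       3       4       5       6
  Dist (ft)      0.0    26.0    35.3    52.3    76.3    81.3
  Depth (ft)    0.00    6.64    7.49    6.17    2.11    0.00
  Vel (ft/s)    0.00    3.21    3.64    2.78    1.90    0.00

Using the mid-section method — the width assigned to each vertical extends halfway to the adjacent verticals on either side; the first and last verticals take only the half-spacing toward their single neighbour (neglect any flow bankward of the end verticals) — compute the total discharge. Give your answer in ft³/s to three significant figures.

w_2 = (35.3 − 0.0)/2 = 17.65 ft; q_2 = 3.21 × 6.64 × 17.65 = 376.2 ft³/s
w_3 = (52.3 − 26.0)/2 = 13.15 ft; q_3 = 3.64 × 7.49 × 13.15 = 358.5 ft³/s
w_4 = (76.3 − 35.3)/2 = 20.5 ft; q_4 = 2.78 × 6.17 × 20.5 = 351.6 ft³/s
w_5 = (81.3 − 52.3)/2 = 14.5 ft; q_5 = 1.90 × 2.11 × 14.5 = 58.13 ft³/s
Stations 1, 6 contribute zero (depth or velocity is 0).
Q = Σ qᵢ = 1144 ft³/s

1140 ft³/s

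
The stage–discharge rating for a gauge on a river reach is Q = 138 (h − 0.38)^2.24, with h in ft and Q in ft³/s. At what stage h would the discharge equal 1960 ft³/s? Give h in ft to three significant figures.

h − h₀ = (Q/C)^(1/b) = (1960/138)^(1/2.24) = 3.269 ft
h = 0.38 + 3.269 = 3.649 ft

3.65 ft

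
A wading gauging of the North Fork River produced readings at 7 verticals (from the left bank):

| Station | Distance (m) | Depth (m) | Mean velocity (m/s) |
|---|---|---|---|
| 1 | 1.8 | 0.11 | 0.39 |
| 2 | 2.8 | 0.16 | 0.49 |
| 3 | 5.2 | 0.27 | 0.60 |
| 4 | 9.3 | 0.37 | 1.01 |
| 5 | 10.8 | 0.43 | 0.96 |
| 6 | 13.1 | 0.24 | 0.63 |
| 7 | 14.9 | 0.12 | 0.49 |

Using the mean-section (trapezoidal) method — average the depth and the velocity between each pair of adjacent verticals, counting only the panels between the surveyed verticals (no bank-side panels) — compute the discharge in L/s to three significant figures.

2780 L/s

Panel 1-2: Δb = 1 m, d̄ = (0.11+0.16)/2 = 0.135, v̄ = (0.39+0.49)/2 = 0.44 → q = 1×0.135×0.44 = 0.05940 m³/s
Panel 2-3: Δb = 2.4 m, d̄ = (0.16+0.27)/2 = 0.215, v̄ = (0.49+0.60)/2 = 0.545 → q = 2.4×0.215×0.545 = 0.2812 m³/s
Panel 3-4: Δb = 4.1 m, d̄ = (0.27+0.37)/2 = 0.32, v̄ = (0.60+1.01)/2 = 0.805 → q = 4.1×0.32×0.805 = 1.056 m³/s
Panel 4-5: Δb = 1.5 m, d̄ = (0.37+0.43)/2 = 0.4, v̄ = (1.01+0.96)/2 = 0.985 → q = 1.5×0.4×0.985 = 0.5910 m³/s
Panel 5-6: Δb = 2.3 m, d̄ = (0.43+0.24)/2 = 0.335, v̄ = (0.96+0.63)/2 = 0.795 → q = 2.3×0.335×0.795 = 0.6125 m³/s
Panel 6-7: Δb = 1.8 m, d̄ = (0.24+0.12)/2 = 0.18, v̄ = (0.63+0.49)/2 = 0.56 → q = 1.8×0.18×0.56 = 0.1814 m³/s
Q = Σ q = 2.782 m³/s
= 2.782 × 1000 = 2782 L/s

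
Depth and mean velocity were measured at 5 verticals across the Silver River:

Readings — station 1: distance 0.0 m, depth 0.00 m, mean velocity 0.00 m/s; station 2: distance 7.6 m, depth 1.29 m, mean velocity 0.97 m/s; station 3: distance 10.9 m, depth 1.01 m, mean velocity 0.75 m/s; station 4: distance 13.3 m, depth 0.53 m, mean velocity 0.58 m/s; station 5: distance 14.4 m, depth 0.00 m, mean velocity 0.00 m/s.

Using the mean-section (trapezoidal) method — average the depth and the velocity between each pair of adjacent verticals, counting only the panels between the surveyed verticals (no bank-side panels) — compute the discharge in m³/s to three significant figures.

Panel 1-2: Δb = 7.6 m, d̄ = (0.00+1.29)/2 = 0.645, v̄ = (0.00+0.97)/2 = 0.485 → q = 7.6×0.645×0.485 = 2.377 m³/s
Panel 2-3: Δb = 3.3 m, d̄ = (1.29+1.01)/2 = 1.15, v̄ = (0.97+0.75)/2 = 0.86 → q = 3.3×1.15×0.86 = 3.264 m³/s
Panel 3-4: Δb = 2.4 m, d̄ = (1.01+0.53)/2 = 0.77, v̄ = (0.75+0.58)/2 = 0.665 → q = 2.4×0.77×0.665 = 1.229 m³/s
Panel 4-5: Δb = 1.1 m, d̄ = (0.53+0.00)/2 = 0.265, v̄ = (0.58+0.00)/2 = 0.29 → q = 1.1×0.265×0.29 = 0.08454 m³/s
Q = Σ q = 6.955 m³/s

6.95 m³/s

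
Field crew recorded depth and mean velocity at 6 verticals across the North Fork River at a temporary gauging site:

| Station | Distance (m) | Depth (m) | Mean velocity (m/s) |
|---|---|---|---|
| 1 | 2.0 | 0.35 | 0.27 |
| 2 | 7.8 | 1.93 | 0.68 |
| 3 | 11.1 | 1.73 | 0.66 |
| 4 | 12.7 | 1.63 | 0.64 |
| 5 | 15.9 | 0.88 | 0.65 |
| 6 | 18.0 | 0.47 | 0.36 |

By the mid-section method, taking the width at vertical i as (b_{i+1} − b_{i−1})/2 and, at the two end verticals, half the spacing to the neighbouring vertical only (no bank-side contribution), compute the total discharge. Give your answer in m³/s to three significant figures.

13.2 m³/s

w_1 = (7.8 − 2.0)/2 = 2.9 m; q_1 = 0.27 × 0.35 × 2.9 = 0.2741 m³/s
w_2 = (11.1 − 2.0)/2 = 4.55 m; q_2 = 0.68 × 1.93 × 4.55 = 5.971 m³/s
w_3 = (12.7 − 7.8)/2 = 2.45 m; q_3 = 0.66 × 1.73 × 2.45 = 2.797 m³/s
w_4 = (15.9 − 11.1)/2 = 2.4 m; q_4 = 0.64 × 1.63 × 2.4 = 2.504 m³/s
w_5 = (18.0 − 12.7)/2 = 2.65 m; q_5 = 0.65 × 0.88 × 2.65 = 1.516 m³/s
w_6 = (18.0 − 15.9)/2 = 1.05 m; q_6 = 0.36 × 0.47 × 1.05 = 0.1777 m³/s
Q = Σ qᵢ = 13.24 m³/s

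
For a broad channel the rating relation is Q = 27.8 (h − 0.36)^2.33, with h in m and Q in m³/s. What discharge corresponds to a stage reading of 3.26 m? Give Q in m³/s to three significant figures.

332 m³/s

Q = 27.8 × (3.26 − 0.36)^2.33 = 27.8 × 2.9^2.33 = 332.2 m³/s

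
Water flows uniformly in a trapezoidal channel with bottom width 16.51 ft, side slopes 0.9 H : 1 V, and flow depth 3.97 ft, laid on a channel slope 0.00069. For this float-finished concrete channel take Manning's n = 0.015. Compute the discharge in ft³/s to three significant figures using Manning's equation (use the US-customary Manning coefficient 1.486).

425 ft³/s

A = (b + z·y)·y = (16.51 + 0.9×3.97)×3.97 = 79.73 ft²
P = b + 2y√(1+z²) = 16.51 + 2×3.97×√(1+0.9²) = 27.19 ft
R = A/P = 79.73/27.19 = 2.932 ft
Q = (1.486/n)·A·R^(2/3)·S^(1/2) = (1.486/0.015) × 79.73 × 2.932^(2/3) × 0.00069^(1/2) = 425.0 ft³/s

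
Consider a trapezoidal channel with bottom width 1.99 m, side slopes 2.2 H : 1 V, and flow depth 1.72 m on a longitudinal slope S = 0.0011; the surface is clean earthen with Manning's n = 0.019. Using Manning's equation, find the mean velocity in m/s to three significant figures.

A = (b + z·y)·y = (1.99 + 2.2×1.72)×1.72 = 9.931 m²
P = b + 2y√(1+z²) = 1.99 + 2×1.72×√(1+2.2²) = 10.30 m
R = A/P = 9.931/10.30 = 0.9639 m
Q = (1/n)·A·R^(2/3)·S^(1/2) = (1/0.019) × 9.931 × 0.9639^(2/3) × 0.0011^(1/2) = 16.92 m³/s
V = Q/A = 16.92/9.931 = 1.703 m/s

1.70 m/s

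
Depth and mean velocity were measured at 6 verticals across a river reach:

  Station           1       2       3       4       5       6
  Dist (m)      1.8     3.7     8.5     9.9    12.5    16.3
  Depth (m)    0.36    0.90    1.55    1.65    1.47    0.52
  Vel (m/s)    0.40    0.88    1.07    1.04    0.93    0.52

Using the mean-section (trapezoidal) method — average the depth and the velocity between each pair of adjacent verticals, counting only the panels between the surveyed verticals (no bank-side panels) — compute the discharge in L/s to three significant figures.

15600 L/s

Panel 1-2: Δb = 1.9 m, d̄ = (0.36+0.90)/2 = 0.63, v̄ = (0.40+0.88)/2 = 0.64 → q = 1.9×0.63×0.64 = 0.7661 m³/s
Panel 2-3: Δb = 4.8 m, d̄ = (0.90+1.55)/2 = 1.225, v̄ = (0.88+1.07)/2 = 0.975 → q = 4.8×1.225×0.975 = 5.733 m³/s
Panel 3-4: Δb = 1.4 m, d̄ = (1.55+1.65)/2 = 1.6, v̄ = (1.07+1.04)/2 = 1.055 → q = 1.4×1.6×1.055 = 2.363 m³/s
Panel 4-5: Δb = 2.6 m, d̄ = (1.65+1.47)/2 = 1.56, v̄ = (1.04+0.93)/2 = 0.985 → q = 2.6×1.56×0.985 = 3.995 m³/s
Panel 5-6: Δb = 3.8 m, d̄ = (1.47+0.52)/2 = 0.995, v̄ = (0.93+0.52)/2 = 0.725 → q = 3.8×0.995×0.725 = 2.741 m³/s
Q = Σ q = 15.60 m³/s
= 15.60 × 1000 = 15600 L/s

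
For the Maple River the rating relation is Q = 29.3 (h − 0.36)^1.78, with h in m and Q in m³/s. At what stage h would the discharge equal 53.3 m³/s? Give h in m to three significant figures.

h − h₀ = (Q/C)^(1/b) = (53.3/29.3)^(1/1.78) = 1.400 m
h = 0.36 + 1.400 = 1.760 m

1.76 m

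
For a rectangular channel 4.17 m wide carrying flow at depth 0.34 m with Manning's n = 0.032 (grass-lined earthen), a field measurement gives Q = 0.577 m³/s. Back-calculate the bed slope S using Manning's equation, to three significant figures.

0.000874

A = b·y = 4.17 × 0.34 = 1.418 m²
P = b + 2y = 4.17 + 2×0.34 = 4.850 m
R = A/P = 1.418/4.850 = 0.2923 m
S = (Q·n / (1·A·R^(2/3)))² = (0.577×0.032 / (1×1.418×0.4405))² = 0.0008742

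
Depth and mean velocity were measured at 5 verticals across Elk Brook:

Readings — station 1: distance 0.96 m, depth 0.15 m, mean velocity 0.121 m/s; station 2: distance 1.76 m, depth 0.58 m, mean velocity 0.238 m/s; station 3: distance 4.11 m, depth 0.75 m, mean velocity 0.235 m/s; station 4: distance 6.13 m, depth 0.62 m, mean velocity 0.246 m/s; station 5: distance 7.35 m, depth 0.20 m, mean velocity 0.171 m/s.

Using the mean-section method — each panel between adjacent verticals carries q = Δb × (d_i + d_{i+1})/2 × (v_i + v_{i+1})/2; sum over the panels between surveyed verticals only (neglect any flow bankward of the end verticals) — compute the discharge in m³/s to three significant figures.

Panel 1-2: Δb = 0.8 m, d̄ = (0.15+0.58)/2 = 0.365, v̄ = (0.121+0.238)/2 = 0.1795 → q = 0.8×0.365×0.1795 = 0.05241 m³/s
Panel 2-3: Δb = 2.35 m, d̄ = (0.58+0.75)/2 = 0.665, v̄ = (0.238+0.235)/2 = 0.2365 → q = 2.35×0.665×0.2365 = 0.3696 m³/s
Panel 3-4: Δb = 2.02 m, d̄ = (0.75+0.62)/2 = 0.685, v̄ = (0.235+0.246)/2 = 0.2405 → q = 2.02×0.685×0.2405 = 0.3328 m³/s
Panel 4-5: Δb = 1.22 m, d̄ = (0.62+0.20)/2 = 0.41, v̄ = (0.246+0.171)/2 = 0.2085 → q = 1.22×0.41×0.2085 = 0.1043 m³/s
Q = Σ q = 0.8591 m³/s

0.859 m³/s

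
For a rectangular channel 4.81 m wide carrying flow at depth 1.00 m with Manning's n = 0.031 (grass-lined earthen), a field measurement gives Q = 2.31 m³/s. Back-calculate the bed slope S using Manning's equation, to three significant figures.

A = b·y = 4.81 × 1.00 = 4.810 m²
P = b + 2y = 4.81 + 2×1.00 = 6.810 m
R = A/P = 4.810/6.810 = 0.7063 m
S = (Q·n / (1·A·R^(2/3)))² = (2.31×0.031 / (1×4.810×0.7931))² = 0.0003524

0.000352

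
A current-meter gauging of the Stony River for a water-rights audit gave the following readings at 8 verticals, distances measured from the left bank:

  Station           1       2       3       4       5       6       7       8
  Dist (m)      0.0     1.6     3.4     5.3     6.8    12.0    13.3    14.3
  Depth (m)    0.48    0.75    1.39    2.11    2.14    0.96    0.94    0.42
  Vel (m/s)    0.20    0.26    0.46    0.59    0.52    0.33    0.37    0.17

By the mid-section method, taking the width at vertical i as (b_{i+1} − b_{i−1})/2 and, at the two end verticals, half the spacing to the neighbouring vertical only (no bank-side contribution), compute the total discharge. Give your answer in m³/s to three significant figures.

w_1 = (1.6 − 0.0)/2 = 0.8 m; q_1 = 0.20 × 0.48 × 0.8 = 0.07680 m³/s
w_2 = (3.4 − 0.0)/2 = 1.7 m; q_2 = 0.26 × 0.75 × 1.7 = 0.3315 m³/s
w_3 = (5.3 − 1.6)/2 = 1.85 m; q_3 = 0.46 × 1.39 × 1.85 = 1.183 m³/s
w_4 = (6.8 − 3.4)/2 = 1.7 m; q_4 = 0.59 × 2.11 × 1.7 = 2.116 m³/s
w_5 = (12.0 − 5.3)/2 = 3.35 m; q_5 = 0.52 × 2.14 × 3.35 = 3.728 m³/s
w_6 = (13.3 − 6.8)/2 = 3.25 m; q_6 = 0.33 × 0.96 × 3.25 = 1.030 m³/s
w_7 = (14.3 − 12.0)/2 = 1.15 m; q_7 = 0.37 × 0.94 × 1.15 = 0.4000 m³/s
w_8 = (14.3 − 13.3)/2 = 0.5 m; q_8 = 0.17 × 0.42 × 0.5 = 0.03570 m³/s
Q = Σ qᵢ = 8.901 m³/s

8.90 m³/s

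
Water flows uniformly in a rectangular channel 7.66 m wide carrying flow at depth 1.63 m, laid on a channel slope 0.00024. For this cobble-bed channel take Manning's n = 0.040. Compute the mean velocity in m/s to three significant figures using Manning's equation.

0.423 m/s

A = b·y = 7.66 × 1.63 = 12.49 m²
P = b + 2y = 7.66 + 2×1.63 = 10.92 m
R = A/P = 12.49/10.92 = 1.143 m
Q = (1/n)·A·R^(2/3)·S^(1/2) = (1/0.040) × 12.49 × 1.143^(2/3) × 0.00024^(1/2) = 5.288 m³/s
V = Q/A = 5.288/12.49 = 0.4235 m/s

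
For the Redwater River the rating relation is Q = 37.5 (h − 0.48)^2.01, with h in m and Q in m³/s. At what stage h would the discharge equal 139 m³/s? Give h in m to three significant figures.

h − h₀ = (Q/C)^(1/b) = (139/37.5)^(1/2.01) = 1.919 m
h = 0.48 + 1.919 = 2.399 m

2.40 m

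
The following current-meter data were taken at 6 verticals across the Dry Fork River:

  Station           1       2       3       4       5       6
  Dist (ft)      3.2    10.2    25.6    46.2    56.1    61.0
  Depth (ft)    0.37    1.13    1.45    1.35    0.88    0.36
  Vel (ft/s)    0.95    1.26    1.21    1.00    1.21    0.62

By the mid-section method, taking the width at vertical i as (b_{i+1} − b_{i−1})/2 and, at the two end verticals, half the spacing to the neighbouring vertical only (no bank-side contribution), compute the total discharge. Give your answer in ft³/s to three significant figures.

77.8 ft³/s

w_1 = (10.2 − 3.2)/2 = 3.5 ft; q_1 = 0.95 × 0.37 × 3.5 = 1.230 ft³/s
w_2 = (25.6 − 3.2)/2 = 11.2 ft; q_2 = 1.26 × 1.13 × 11.2 = 15.95 ft³/s
w_3 = (46.2 − 10.2)/2 = 18 ft; q_3 = 1.21 × 1.45 × 18 = 31.58 ft³/s
w_4 = (56.1 − 25.6)/2 = 15.25 ft; q_4 = 1.00 × 1.35 × 15.25 = 20.59 ft³/s
w_5 = (61.0 − 46.2)/2 = 7.4 ft; q_5 = 1.21 × 0.88 × 7.4 = 7.880 ft³/s
w_6 = (61.0 − 56.1)/2 = 2.45 ft; q_6 = 0.62 × 0.36 × 2.45 = 0.5468 ft³/s
Q = Σ qᵢ = 77.77 ft³/s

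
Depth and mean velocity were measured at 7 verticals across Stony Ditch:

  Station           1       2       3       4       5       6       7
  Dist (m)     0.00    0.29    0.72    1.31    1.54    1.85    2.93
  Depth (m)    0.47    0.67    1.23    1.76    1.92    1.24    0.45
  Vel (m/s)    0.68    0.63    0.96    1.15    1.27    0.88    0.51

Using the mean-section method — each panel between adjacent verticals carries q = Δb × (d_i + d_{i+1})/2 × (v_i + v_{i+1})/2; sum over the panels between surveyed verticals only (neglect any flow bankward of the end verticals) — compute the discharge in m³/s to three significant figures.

3.04 m³/s

Panel 1-2: Δb = 0.29 m, d̄ = (0.47+0.67)/2 = 0.57, v̄ = (0.68+0.63)/2 = 0.655 → q = 0.29×0.57×0.655 = 0.1083 m³/s
Panel 2-3: Δb = 0.43 m, d̄ = (0.67+1.23)/2 = 0.95, v̄ = (0.63+0.96)/2 = 0.795 → q = 0.43×0.95×0.795 = 0.3248 m³/s
Panel 3-4: Δb = 0.59 m, d̄ = (1.23+1.76)/2 = 1.495, v̄ = (0.96+1.15)/2 = 1.055 → q = 0.59×1.495×1.055 = 0.9306 m³/s
Panel 4-5: Δb = 0.23 m, d̄ = (1.76+1.92)/2 = 1.84, v̄ = (1.15+1.27)/2 = 1.21 → q = 0.23×1.84×1.21 = 0.5121 m³/s
Panel 5-6: Δb = 0.31 m, d̄ = (1.92+1.24)/2 = 1.58, v̄ = (1.27+0.88)/2 = 1.075 → q = 0.31×1.58×1.075 = 0.5265 m³/s
Panel 6-7: Δb = 1.08 m, d̄ = (1.24+0.45)/2 = 0.845, v̄ = (0.88+0.51)/2 = 0.695 → q = 1.08×0.845×0.695 = 0.6343 m³/s
Q = Σ q = 3.036 m³/s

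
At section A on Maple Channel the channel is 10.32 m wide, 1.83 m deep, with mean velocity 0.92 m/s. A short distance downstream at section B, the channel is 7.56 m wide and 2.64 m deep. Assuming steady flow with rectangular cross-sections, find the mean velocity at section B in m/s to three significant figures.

0.871 m/s

Q = A₁V₁ = (10.32×1.83) × 0.92 = 17.37 m³/s
A₂ = 7.56 × 2.64 = 19.96 m²
V₂ = Q/A₂ = 17.37/19.96 = 0.8705 m/s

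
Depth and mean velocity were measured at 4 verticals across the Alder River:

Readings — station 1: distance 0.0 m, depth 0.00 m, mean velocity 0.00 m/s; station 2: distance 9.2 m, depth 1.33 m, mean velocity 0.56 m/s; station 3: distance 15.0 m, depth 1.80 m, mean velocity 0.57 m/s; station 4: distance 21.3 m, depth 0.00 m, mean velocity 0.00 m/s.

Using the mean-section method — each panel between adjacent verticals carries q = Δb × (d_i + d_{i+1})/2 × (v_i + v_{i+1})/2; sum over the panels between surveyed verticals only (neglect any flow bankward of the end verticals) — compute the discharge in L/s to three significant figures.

8460 L/s

Panel 1-2: Δb = 9.2 m, d̄ = (0.00+1.33)/2 = 0.665, v̄ = (0.00+0.56)/2 = 0.28 → q = 9.2×0.665×0.28 = 1.713 m³/s
Panel 2-3: Δb = 5.8 m, d̄ = (1.33+1.80)/2 = 1.565, v̄ = (0.56+0.57)/2 = 0.565 → q = 5.8×1.565×0.565 = 5.129 m³/s
Panel 3-4: Δb = 6.3 m, d̄ = (1.80+0.00)/2 = 0.9, v̄ = (0.57+0.00)/2 = 0.285 → q = 6.3×0.9×0.285 = 1.616 m³/s
Q = Σ q = 8.457 m³/s
= 8.457 × 1000 = 8457 L/s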